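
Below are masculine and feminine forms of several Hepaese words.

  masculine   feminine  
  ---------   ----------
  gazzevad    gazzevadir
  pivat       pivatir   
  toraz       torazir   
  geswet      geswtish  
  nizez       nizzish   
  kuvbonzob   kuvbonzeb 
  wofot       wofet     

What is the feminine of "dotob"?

doteb

"dotob" has last vowel 'o'. The stems whose last vowel is 'o' (kuvbonzob → kuvbonzeb, wofot → wofet) change the last vowel to 'e'.
So dotob → doteb.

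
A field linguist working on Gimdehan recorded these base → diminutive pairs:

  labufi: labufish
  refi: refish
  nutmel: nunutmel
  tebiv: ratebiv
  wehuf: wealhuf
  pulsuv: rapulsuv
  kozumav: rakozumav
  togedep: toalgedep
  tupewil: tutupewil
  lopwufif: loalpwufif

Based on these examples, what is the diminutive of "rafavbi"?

rafavbish

labufi and tebiv both have last vowel 'i' yet inflect differently (labufish, ratebiv), so the last vowel is not what conditions the rule; the final letter is.
"rafavbi" ends in -i. The stems ending in -i (labufi → labufish, refi → refish) drop the final letter and add -ish.
The other patterns: stems ending in -v add the prefix ra-; stems ending in -l repeat the first consonant+vowel as a prefix; stems ending in -f or -p insert -al- after the first vowel.
So rafavbi → rafavbish.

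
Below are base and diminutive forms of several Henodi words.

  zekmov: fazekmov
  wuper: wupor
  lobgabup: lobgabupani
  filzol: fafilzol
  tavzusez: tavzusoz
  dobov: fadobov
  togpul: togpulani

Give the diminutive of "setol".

fasetol

togpul and filzol both end in -l yet inflect differently (togpulani, fafilzol), so the final letter is not what conditions the rule; the last vowel is.
"setol" has last vowel 'o'. The stems whose last vowel is 'o' (filzol → fafilzol, zekmov → fazekmov, dobov → fadobov) add the prefix fa-.
The other patterns: stems whose last vowel is 'u' add -ani; stems whose last vowel is 'e' change the last vowel to 'o'.
So setol → fasetol.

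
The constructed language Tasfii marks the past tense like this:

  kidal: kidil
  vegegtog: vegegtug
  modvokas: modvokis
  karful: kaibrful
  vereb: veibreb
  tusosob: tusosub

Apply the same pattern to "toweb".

toibweb

kidal and karful both end in -l yet inflect differently (kidil, kaibrful), so the final letter is not what conditions the rule; the last vowel is.
"toweb" has last vowel 'e'. The one such stem in the data (vereb → veibreb) inserts -ib- after the first vowel (as does karful), so the same rule applies.
The other patterns: stems whose last vowel is 'a' change the last vowel to 'i'; stems whose last vowel is 'o' change the last vowel to 'u'.
So toweb → toibweb.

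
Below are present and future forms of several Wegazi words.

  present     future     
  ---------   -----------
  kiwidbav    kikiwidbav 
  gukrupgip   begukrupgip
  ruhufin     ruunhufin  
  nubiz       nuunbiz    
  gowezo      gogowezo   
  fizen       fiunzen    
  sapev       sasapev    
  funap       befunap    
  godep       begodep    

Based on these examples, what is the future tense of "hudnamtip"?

behudnamtip

gukrupgip and ruhufin both have last vowel 'i' yet inflect differently (begukrupgip, ruunhufin), so the last vowel is not what conditions the rule; the final letter is.
"hudnamtip" ends in -p. The stems ending in -p (godep → begodep, funap → befunap, gukrupgip → begukrupgip) add the prefix be-.
The other patterns: stems ending in -n or -z insert -un- after the first vowel; stems ending in -o or -v repeat the first consonant+vowel as a prefix.
So hudnamtip → behudnamtip.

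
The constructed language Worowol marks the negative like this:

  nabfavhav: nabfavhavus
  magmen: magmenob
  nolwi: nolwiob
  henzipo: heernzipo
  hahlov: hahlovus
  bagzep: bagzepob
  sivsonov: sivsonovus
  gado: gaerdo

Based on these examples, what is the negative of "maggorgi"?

"maggorgi" ends in -i. The one such stem in the data (nolwi → nolwiob) adds -ob, so the same rule applies.
The other patterns: stems ending in -o insert -er- after the first vowel; stems ending in -v add -us.
So maggorgi → maggorgiob.

maggorgiob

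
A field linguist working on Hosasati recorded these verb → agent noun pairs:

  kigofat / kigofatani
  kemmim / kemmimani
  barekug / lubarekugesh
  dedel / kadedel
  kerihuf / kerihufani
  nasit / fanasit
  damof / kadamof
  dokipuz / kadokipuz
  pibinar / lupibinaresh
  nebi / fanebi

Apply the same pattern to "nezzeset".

"nezzeset" begins with n-. The stems beginning with n- (nasit → fanasit, nebi → fanebi) add the prefix fa-.
So nezzeset → fanezzeset.

fanezzeset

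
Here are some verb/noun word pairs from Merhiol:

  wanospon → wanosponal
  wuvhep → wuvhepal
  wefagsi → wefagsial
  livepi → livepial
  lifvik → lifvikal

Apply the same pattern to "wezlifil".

wezlifilal

Every pair shown (wanospon → wanosponal, wuvhep → wuvhepal, wefagsi → wefagsial, …) follows the same rule: add -al.
So wezlifil → wezlifilal.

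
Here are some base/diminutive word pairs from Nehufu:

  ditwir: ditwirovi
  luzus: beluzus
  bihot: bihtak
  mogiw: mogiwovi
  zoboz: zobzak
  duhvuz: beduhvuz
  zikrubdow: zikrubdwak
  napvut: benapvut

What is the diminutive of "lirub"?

mogiw and zikrubdow both end in -w yet inflect differently (mogiwovi, zikrubdwak), so the final letter is not what conditions the rule; the last vowel is.
"lirub" has last vowel 'u'. The stems whose last vowel is 'u' (napvut → benapvut, duhvuz → beduhvuz, luzus → beluzus) add the prefix be-.
So lirub → belirub.

belirub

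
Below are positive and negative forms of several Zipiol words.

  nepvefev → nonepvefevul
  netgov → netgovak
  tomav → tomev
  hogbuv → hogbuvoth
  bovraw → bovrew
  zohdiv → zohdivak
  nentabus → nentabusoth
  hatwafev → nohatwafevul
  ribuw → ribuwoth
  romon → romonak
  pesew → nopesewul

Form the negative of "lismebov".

lismebovak

tomav and zohdiv both end in -v yet inflect differently (tomev, zohdivak), so the final letter is not what conditions the rule; the last vowel is.
"lismebov" has last vowel 'o'. The stems whose last vowel is 'o' (netgov → netgovak, romon → romonak) add -ak.
The other patterns: stems whose last vowel is 'a' change the last vowel to 'e'; stems whose last vowel is 'e' add no- … -ul around the stem; stems whose last vowel is 'u' add -oth.
So lismebov → lismebovak.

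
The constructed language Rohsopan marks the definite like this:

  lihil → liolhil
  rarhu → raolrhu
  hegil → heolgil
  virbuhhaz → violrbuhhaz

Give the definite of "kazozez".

kaolzozez

Every pair shown (lihil → liolhil, rarhu → raolrhu, hegil → heolgil, …) follows the same rule: insert -ol- after the first vowel.
So kazozez → kaolzozez.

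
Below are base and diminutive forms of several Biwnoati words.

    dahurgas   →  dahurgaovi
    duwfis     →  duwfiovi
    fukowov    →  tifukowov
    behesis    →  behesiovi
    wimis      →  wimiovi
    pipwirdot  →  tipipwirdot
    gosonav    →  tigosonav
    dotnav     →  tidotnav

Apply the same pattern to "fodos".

dahurgas and gosonav both have last vowel 'a' yet inflect differently (dahurgaovi, tigosonav), so the last vowel is not what conditions the rule; the final letter is.
"fodos" ends in -s. The stems ending in -s (wimis → wimiovi, dahurgas → dahurgaovi, behesis → behesiovi) drop the final letter and add -ovi.
The other pattern: stems ending in -t or -v add the prefix ti-.
So fodos → fodoovi.

fodoovi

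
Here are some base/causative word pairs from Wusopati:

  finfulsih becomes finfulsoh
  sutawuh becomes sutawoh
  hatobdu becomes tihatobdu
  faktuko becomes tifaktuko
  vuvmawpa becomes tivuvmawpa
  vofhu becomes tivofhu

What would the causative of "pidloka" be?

tipidloka

sutawuh and hatobdu both have last vowel 'u' yet inflect differently (sutawoh, tihatobdu), so the last vowel is not what conditions the rule; whether the stem ends in a vowel or a consonant is.
"pidloka" ends in a vowel. The stems ending in a vowel (hatobdu → tihatobdu, faktuko → tifaktuko, vuvmawpa → tivuvmawpa) add the prefix ti-.
The other pattern: stems ending in a consonant change the last vowel to 'o'.
So pidloka → tipidloka.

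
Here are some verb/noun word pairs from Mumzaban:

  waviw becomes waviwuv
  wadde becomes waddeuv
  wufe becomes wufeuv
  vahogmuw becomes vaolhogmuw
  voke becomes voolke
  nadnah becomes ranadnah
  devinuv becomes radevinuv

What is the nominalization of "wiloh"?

wilohuv

"wiloh" begins with w-. The stems beginning with w- (waviw → waviwuv, wadde → waddeuv, wufe → wufeuv) add -uv.
The other patterns: stems beginning with v- insert -ol- after the first vowel; stems beginning with d- or n- add the prefix ra-.
So wiloh → wilohuv.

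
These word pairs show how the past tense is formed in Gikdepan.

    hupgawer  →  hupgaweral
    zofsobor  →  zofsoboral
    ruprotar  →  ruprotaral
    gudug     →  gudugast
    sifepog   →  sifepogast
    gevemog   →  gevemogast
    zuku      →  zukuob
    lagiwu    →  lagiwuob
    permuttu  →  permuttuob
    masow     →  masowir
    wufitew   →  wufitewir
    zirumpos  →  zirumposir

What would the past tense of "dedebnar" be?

dedebnaral

"dedebnar" ends in -r. The stems ending in -r (hupgawer → hupgaweral, zofsobor → zofsoboral, ruprotar → ruprotaral) add -al.
The other patterns: stems ending in -g add -ast; stems ending in -u add -ob; stems ending in -s or -w add -ir.
So dedebnar → dedebnaral.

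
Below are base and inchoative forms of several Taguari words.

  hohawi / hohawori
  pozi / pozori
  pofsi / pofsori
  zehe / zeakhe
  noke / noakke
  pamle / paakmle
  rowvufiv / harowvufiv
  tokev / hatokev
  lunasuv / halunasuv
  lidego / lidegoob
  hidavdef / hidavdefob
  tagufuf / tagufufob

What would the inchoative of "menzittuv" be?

"menzittuv" ends in -v. The stems ending in -v (rowvufiv → harowvufiv, tokev → hatokev, lunasuv → halunasuv) add the prefix ha-.
The other patterns: stems ending in -i drop the final letter and add -ori; stems ending in -e insert -ak- after the first vowel; stems ending in -f or -o add -ob.
So menzittuv → hamenzittuv.

hamenzittuv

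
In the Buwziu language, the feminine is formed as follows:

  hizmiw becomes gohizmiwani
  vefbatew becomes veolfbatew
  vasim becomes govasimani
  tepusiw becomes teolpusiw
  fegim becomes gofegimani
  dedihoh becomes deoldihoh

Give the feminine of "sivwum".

gosivwumani

"sivwum" has 2 vowels. The stems with 2 vowels (vasim → govasimani, hizmiw → gohizmiwani, fegim → gofegimani) add go- … -ani around the stem.
The other pattern: stems with 3 vowels insert -ol- after the first vowel.
So sivwum → gosivwumani.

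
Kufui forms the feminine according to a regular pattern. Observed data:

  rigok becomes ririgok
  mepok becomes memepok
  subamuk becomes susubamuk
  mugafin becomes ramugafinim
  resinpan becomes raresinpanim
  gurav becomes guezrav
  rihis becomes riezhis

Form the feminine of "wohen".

resinpan and gurav both have last vowel 'a' yet inflect differently (raresinpanim, guezrav), so the last vowel is not what conditions the rule; the final letter is.
"wohen" ends in -n. The stems ending in -n (mugafin → ramugafinim, resinpan → raresinpanim) add ra- … -im around the stem.
So wohen → rawohenim.

rawohenim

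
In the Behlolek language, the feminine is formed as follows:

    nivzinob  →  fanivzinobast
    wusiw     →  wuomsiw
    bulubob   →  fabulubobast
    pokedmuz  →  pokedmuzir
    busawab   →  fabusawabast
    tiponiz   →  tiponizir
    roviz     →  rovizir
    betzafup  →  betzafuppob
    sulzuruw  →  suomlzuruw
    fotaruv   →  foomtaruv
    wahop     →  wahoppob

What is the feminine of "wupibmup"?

wupibmuppob

betzafup and pokedmuz both have last vowel 'u' yet inflect differently (betzafuppob, pokedmuzir), so the last vowel is not what conditions the rule; the final letter is.
"wupibmup" ends in -p. The stems ending in -p (wahop → wahoppob, betzafup → betzafuppob) double the final consonant and add -ob.
The other patterns: stems ending in -z add -ir; stems ending in -b add fa- … -ast around the stem; stems ending in -v or -w insert -om- after the first vowel.
So wupibmup → wupibmuppob.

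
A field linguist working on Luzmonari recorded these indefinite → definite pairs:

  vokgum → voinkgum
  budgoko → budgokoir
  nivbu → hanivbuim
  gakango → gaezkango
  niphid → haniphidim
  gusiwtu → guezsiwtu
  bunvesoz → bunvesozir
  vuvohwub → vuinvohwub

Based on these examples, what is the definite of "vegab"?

veingab

"vegab" begins with v-. The stems beginning with v- (vokgum → voinkgum, vuvohwub → vuinvohwub) insert -in- after the first vowel.
The other patterns: stems beginning with n- add ha- … -im around the stem; stems beginning with g- insert -ez- after the first vowel; stems beginning with b- add -ir.
So vegab → veingab.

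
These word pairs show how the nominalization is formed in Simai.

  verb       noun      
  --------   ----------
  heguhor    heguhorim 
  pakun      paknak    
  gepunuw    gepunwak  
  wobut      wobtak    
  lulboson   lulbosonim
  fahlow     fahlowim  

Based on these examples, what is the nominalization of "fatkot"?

pakun and lulboson both end in -n yet inflect differently (paknak, lulbosonim), so the final letter is not what conditions the rule; the last vowel is.
"fatkot" has last vowel 'o'. The stems whose last vowel is 'o' (heguhor → heguhorim, lulboson → lulbosonim, fahlow → fahlowim) add -im.
So fatkot → fatkotim.

fatkotim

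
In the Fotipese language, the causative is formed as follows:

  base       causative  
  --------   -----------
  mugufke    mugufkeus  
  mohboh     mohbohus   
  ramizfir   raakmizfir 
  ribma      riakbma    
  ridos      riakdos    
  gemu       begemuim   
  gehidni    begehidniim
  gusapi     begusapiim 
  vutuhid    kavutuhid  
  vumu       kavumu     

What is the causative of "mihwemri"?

mihwemrius

gemu and vumu both end in -u yet inflect differently (begemuim, kavumu), so the final letter is not what conditions the rule; the first letter is.
"mihwemri" begins with m-. The stems beginning with m- (mugufke → mugufkeus, mohboh → mohbohus) add -us.
The other patterns: stems beginning with r- insert -ak- after the first vowel; stems beginning with g- add be- … -im around the stem; stems beginning with v- add the prefix ka-.
So mihwemri → mihwemrius.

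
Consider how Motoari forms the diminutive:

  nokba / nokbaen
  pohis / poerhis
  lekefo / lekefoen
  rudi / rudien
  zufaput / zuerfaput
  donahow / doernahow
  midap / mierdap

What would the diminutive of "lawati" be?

lekefo and donahow both have last vowel 'o' yet inflect differently (lekefoen, doernahow), so the last vowel is not what conditions the rule; whether the stem ends in a vowel or a consonant is.
"lawati" ends in a vowel. The stems ending in a vowel (nokba → nokbaen, lekefo → lekefoen, rudi → rudien) add -en.
The other pattern: stems ending in a consonant insert -er- after the first vowel.
So lawati → lawatien.

lawatien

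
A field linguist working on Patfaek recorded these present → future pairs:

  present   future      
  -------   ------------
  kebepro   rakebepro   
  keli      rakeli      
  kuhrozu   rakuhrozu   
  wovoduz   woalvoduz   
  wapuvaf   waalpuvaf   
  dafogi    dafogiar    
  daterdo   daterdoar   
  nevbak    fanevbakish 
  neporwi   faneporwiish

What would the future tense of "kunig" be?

keli and dafogi both end in -i yet inflect differently (rakeli, dafogiar), so the final letter is not what conditions the rule; the first letter is.
"kunig" begins with k-. The stems beginning with k- (kebepro → rakebepro, keli → rakeli, kuhrozu → rakuhrozu) add the prefix ra-.
The other patterns: stems beginning with w- insert -al- after the first vowel; stems beginning with d- add -ar; stems beginning with n- add fa- … -ish around the stem.
So kunig → rakunig.

rakunig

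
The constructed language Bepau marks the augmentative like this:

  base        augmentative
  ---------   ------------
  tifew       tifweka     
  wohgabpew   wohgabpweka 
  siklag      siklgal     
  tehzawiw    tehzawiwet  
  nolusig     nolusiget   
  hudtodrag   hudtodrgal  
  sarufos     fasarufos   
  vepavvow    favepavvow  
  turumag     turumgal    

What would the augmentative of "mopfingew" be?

mopfingweka

vepavvow and tifew both end in -w yet inflect differently (favepavvow, tifweka), so the final letter is not what conditions the rule; the last vowel is.
"mopfingew" has last vowel 'e'. The stems whose last vowel is 'e' (tifew → tifweka, wohgabpew → wohgabpweka) delete the last vowel and add -eka.
The other patterns: stems whose last vowel is 'o' add the prefix fa-; stems whose last vowel is 'a' delete the last vowel and add -al; stems whose last vowel is 'i' add -et.
So mopfingew → mopfingweka.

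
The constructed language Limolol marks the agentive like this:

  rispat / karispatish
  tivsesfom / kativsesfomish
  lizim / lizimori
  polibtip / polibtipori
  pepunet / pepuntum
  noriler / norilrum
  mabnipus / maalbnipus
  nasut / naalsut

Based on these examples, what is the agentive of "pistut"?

pialstut

tivsesfom and lizim both end in -m yet inflect differently (kativsesfomish, lizimori), so the final letter is not what conditions the rule; the last vowel is.
"pistut" has last vowel 'u'. The stems whose last vowel is 'u' (mabnipus → maalbnipus, nasut → naalsut) insert -al- after the first vowel.
The other patterns: stems whose last vowel is 'a' or 'o' add ka- … -ish around the stem; stems whose last vowel is 'i' add -ori; stems whose last vowel is 'e' delete the last vowel and add -um.
So pistut → pialstut.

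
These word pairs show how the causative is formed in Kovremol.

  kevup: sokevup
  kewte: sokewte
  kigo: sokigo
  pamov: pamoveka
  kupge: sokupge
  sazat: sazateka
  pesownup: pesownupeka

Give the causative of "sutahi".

"sutahi" begins with s-. The one such stem in the data (sazat → sazateka) adds -eka, so the same rule applies.
So sutahi → sutahieka.

sutahieka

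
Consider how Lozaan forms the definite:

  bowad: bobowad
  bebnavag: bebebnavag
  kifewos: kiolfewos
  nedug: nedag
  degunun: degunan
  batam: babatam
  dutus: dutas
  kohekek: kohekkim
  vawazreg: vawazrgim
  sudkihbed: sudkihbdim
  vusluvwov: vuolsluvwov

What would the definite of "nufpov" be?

nuolfpov

bowad and sudkihbed both end in -d yet inflect differently (bobowad, sudkihbdim), so the final letter is not what conditions the rule; the last vowel is.
"nufpov" has last vowel 'o'. The stems whose last vowel is 'o' (kifewos → kiolfewos, vusluvwov → vuolsluvwov) insert -ol- after the first vowel.
The other patterns: stems whose last vowel is 'a' repeat the first consonant+vowel as a prefix; stems whose last vowel is 'e' delete the last vowel and add -im; stems whose last vowel is 'u' change the last vowel to 'a'.
So nufpov → nuolfpov.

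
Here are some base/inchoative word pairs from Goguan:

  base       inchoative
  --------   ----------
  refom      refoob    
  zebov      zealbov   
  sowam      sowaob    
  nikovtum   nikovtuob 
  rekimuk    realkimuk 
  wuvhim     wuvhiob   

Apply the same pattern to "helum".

nikovtum and rekimuk both have last vowel 'u' yet inflect differently (nikovtuob, realkimuk), so the last vowel is not what conditions the rule; the final letter is.
"helum" ends in -m. The stems ending in -m (wuvhim → wuvhiob, nikovtum → nikovtuob, sowam → sowaob) drop the final letter and add -ob.
So helum → heluob.

heluob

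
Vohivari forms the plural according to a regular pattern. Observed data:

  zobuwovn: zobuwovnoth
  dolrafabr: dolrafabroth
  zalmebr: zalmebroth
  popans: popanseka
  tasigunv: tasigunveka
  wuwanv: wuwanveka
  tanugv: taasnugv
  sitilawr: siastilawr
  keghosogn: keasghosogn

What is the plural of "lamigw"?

"lamigw" has second-to-last letter 'g'. The stems whose second-to-last letter is 'g' (tanugv → taasnugv, keghosogn → keasghosogn) insert -as- after the first vowel.
So lamigw → laasmigw.

laasmigw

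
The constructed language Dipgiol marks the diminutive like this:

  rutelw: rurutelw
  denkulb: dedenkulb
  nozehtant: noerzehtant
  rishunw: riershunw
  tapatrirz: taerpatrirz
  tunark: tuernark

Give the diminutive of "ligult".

liligult

"ligult" has second-to-last letter 'l'. The stems whose second-to-last letter is 'l' (rutelw → rurutelw, denkulb → dedenkulb) repeat the first consonant+vowel as a prefix.
So ligult → liligult.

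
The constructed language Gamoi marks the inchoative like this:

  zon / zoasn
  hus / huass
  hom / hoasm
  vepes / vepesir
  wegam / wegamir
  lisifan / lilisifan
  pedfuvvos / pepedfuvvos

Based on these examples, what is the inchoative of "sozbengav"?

sosozbengav

hus and vepes both end in -s yet inflect differently (huass, vepesir), so the final letter is not what conditions the rule; the number of vowels is.
"sozbengav" has 3 vowels. The stems with 3 vowels (lisifan → lilisifan, pedfuvvos → pepedfuvvos) repeat the first consonant+vowel as a prefix.
The other patterns: stems with 1 vowel insert -as- after the first vowel; stems with 2 vowels add -ir.
So sozbengav → sosozbengav.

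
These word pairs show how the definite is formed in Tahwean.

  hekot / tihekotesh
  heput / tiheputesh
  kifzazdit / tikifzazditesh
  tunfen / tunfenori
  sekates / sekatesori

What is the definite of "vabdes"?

vabdesori

"vabdes" ends in -s. The one such stem in the data (sekates → sekatesori) adds -ori, so the same rule applies.
The other pattern: stems ending in -t add ti- … -esh around the stem.
So vabdes → vabdesori.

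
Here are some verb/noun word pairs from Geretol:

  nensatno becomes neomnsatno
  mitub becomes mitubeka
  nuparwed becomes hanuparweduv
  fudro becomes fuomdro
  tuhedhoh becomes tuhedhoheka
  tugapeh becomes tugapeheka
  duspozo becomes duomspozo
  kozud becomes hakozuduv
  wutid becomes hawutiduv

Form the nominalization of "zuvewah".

zuvewaheka

"zuvewah" ends in -h. The stems ending in -h (tuhedhoh → tuhedhoheka, tugapeh → tugapeheka) add -eka.
So zuvewah → zuvewaheka.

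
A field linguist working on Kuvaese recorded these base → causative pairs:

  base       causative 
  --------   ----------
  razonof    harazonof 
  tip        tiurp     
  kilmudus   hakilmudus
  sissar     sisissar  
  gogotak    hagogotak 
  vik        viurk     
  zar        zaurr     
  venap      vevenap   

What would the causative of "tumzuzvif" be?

zar and sissar both end in -r yet inflect differently (zaurr, sisissar), so the final letter is not what conditions the rule; the number of vowels is.
"tumzuzvif" has 3 vowels. The stems with 3 vowels (kilmudus → hakilmudus, razonof → harazonof, gogotak → hagogotak) add the prefix ha-.
So tumzuzvif → hatumzuzvif.

hatumzuzvif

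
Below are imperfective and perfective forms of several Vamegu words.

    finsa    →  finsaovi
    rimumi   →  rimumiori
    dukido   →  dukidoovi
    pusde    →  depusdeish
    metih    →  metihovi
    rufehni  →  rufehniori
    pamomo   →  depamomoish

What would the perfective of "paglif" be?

pamomo and dukido both end in -o yet inflect differently (depamomoish, dukidoovi), so the final letter is not what conditions the rule; the first letter is.
"paglif" begins with p-. The stems beginning with p- (pusde → depusdeish, pamomo → depamomoish) add de- … -ish around the stem.
So paglif → depaglifish.

depaglifish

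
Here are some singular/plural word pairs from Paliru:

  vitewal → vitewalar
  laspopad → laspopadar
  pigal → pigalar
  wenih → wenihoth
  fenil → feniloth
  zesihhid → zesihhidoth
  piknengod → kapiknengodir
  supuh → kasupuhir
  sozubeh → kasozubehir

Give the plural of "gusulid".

gusulidoth

vitewal and fenil both end in -l yet inflect differently (vitewalar, feniloth), so the final letter is not what conditions the rule; the last vowel is.
"gusulid" has last vowel 'i'. The stems whose last vowel is 'i' (wenih → wenihoth, fenil → feniloth, zesihhid → zesihhidoth) add -oth.
The other patterns: stems whose last vowel is 'a' add -ar; stems whose last vowel is 'e', 'o' or 'u' add ka- … -ir around the stem.
So gusulid → gusulidoth.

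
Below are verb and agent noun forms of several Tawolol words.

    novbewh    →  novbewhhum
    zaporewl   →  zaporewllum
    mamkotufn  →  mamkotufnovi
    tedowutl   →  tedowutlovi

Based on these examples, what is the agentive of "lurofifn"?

lurofifnovi

zaporewl and tedowutl both end in -l yet inflect differently (zaporewllum, tedowutlovi), so the final letter is not what conditions the rule; the second-to-last letter is.
"lurofifn" has second-to-last letter 'f'. The one such stem in the data (mamkotufn → mamkotufnovi) adds -ovi, so the same rule applies.
The other pattern: stems whose second-to-last letter is 'w' double the final consonant and add -um.
So lurofifn → lurofifnovi.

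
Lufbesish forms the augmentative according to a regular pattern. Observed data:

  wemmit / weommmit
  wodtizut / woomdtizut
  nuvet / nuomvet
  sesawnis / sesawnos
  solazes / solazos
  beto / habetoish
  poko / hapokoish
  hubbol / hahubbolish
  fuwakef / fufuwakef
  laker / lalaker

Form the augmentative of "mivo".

wemmit and sesawnis both have last vowel 'i' yet inflect differently (weommmit, sesawnos), so the last vowel is not what conditions the rule; the final letter is.
"mivo" ends in -o. The stems ending in -o (beto → habetoish, poko → hapokoish) add ha- … -ish around the stem.
The other patterns: stems ending in -t insert -om- after the first vowel; stems ending in -s change the last vowel to 'o'; stems ending in -f or -r repeat the first consonant+vowel as a prefix.
So mivo → hamivoish.

hamivoish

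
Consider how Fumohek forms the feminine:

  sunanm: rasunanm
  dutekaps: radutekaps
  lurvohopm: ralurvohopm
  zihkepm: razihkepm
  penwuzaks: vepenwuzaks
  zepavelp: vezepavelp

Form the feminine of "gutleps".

dutekaps and penwuzaks both end in -s yet inflect differently (radutekaps, vepenwuzaks), so the final letter is not what conditions the rule; the second-to-last letter is.
"gutleps" has second-to-last letter 'p'. The stems whose second-to-last letter is 'p' (zihkepm → razihkepm, dutekaps → radutekaps, lurvohopm → ralurvohopm) add the prefix ra-.
The other pattern: stems whose second-to-last letter is 'k' or 'l' add the prefix ve-.
So gutleps → ragutleps.

ragutleps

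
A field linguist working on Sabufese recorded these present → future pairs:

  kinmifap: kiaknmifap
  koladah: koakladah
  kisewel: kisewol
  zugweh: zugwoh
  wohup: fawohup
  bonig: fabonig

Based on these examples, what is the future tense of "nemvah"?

koladah and zugweh both end in -h yet inflect differently (koakladah, zugwoh), so the final letter is not what conditions the rule; the last vowel is.
"nemvah" has last vowel 'a'. The stems whose last vowel is 'a' (kinmifap → kiaknmifap, koladah → koakladah) insert -ak- after the first vowel.
The other patterns: stems whose last vowel is 'e' change the last vowel to 'o'; stems whose last vowel is 'i' or 'u' add the prefix fa-.
So nemvah → neakmvah.

neakmvah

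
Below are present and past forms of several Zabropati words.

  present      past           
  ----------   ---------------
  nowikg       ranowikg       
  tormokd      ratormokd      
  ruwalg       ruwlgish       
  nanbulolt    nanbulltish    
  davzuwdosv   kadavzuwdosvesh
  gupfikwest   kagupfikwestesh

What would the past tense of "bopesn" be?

kabopesnesh

nowikg and ruwalg both end in -g yet inflect differently (ranowikg, ruwlgish), so the final letter is not what conditions the rule; the second-to-last letter is.
"bopesn" has second-to-last letter 's'. The stems whose second-to-last letter is 's' (davzuwdosv → kadavzuwdosvesh, gupfikwest → kagupfikwestesh) add ka- … -esh around the stem.
So bopesn → kabopesnesh.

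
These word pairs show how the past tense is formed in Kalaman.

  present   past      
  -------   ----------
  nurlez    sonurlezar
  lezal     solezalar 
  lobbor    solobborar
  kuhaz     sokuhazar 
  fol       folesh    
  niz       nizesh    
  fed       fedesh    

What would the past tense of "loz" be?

lozesh

"loz" has 1 vowel. The stems with 1 vowel (fol → folesh, niz → nizesh, fed → fedesh) add -esh.
The other pattern: stems with 2 vowels add so- … -ar around the stem.
So loz → lozesh.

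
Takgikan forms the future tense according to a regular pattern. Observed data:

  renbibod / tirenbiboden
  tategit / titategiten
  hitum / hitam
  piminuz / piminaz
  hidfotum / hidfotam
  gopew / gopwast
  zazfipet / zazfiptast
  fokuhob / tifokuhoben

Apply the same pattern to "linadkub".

zazfipet and tategit both end in -t yet inflect differently (zazfiptast, titategiten), so the final letter is not what conditions the rule; the last vowel is.
"linadkub" has last vowel 'u'. The stems whose last vowel is 'u' (hitum → hitam, hidfotum → hidfotam, piminuz → piminaz) change the last vowel to 'a'.
So linadkub → linadkab.

linadkab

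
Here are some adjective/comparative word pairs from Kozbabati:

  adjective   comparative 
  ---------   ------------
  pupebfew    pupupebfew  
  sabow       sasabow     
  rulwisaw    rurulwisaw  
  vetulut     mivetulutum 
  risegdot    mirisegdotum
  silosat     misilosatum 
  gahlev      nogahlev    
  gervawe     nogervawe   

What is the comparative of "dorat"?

sabow and risegdot both have last vowel 'o' yet inflect differently (sasabow, mirisegdotum), so the last vowel is not what conditions the rule; the final letter is.
"dorat" ends in -t. The stems ending in -t (vetulut → mivetulutum, risegdot → mirisegdotum, silosat → misilosatum) add mi- … -um around the stem.
So dorat → midoratum.

midoratum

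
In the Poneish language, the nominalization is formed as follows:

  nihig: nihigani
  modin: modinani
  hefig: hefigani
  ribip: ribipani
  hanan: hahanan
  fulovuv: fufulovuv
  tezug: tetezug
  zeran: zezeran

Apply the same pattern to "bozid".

"bozid" has last vowel 'i'. The stems whose last vowel is 'i' (nihig → nihigani, modin → modinani, hefig → hefigani) add -ani.
The other pattern: stems whose last vowel is 'a' or 'u' repeat the first consonant+vowel as a prefix.
So bozid → bozidani.

bozidani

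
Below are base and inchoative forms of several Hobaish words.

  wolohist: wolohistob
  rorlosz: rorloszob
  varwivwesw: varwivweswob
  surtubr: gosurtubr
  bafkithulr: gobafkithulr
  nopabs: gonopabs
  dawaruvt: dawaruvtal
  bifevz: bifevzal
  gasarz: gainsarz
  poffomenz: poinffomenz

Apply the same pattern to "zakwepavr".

wolohist and dawaruvt both end in -t yet inflect differently (wolohistob, dawaruvtal), so the final letter is not what conditions the rule; the second-to-last letter is.
"zakwepavr" has second-to-last letter 'v'. The stems whose second-to-last letter is 'v' (dawaruvt → dawaruvtal, bifevz → bifevzal) add -al.
So zakwepavr → zakwepavral.

zakwepavral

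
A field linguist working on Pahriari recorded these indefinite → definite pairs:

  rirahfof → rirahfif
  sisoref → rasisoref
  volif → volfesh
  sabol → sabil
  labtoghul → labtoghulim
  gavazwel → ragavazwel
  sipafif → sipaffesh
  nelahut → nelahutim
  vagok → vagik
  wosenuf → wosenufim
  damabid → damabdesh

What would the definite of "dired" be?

radired

wosenuf and sipafif both end in -f yet inflect differently (wosenufim, sipaffesh), so the final letter is not what conditions the rule; the last vowel is.
"dired" has last vowel 'e'. The stems whose last vowel is 'e' (gavazwel → ragavazwel, sisoref → rasisoref) add the prefix ra-.
So dired → radired.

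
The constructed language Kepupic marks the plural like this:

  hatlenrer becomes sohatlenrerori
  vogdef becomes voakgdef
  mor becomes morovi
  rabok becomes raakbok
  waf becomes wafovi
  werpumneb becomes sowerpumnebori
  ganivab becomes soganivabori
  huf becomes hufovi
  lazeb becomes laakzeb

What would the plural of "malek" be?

maaklek

huf and vogdef both end in -f yet inflect differently (hufovi, voakgdef), so the final letter is not what conditions the rule; the number of vowels is.
"malek" has 2 vowels. The stems with 2 vowels (rabok → raakbok, vogdef → voakgdef, lazeb → laakzeb) insert -ak- after the first vowel.
The other patterns: stems with 1 vowel add -ovi; stems with 3 vowels add so- … -ori around the stem.
So malek → maaklek.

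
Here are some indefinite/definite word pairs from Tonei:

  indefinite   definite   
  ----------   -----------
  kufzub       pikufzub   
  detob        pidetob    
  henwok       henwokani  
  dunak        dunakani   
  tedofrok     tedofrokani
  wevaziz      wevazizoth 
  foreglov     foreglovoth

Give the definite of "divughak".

detob and henwok both have last vowel 'o' yet inflect differently (pidetob, henwokani), so the last vowel is not what conditions the rule; the final letter is.
"divughak" ends in -k. The stems ending in -k (henwok → henwokani, dunak → dunakani, tedofrok → tedofrokani) add -ani.
The other patterns: stems ending in -b add the prefix pi-; stems ending in -v or -z add -oth.
So divughak → divughakani.

divughakani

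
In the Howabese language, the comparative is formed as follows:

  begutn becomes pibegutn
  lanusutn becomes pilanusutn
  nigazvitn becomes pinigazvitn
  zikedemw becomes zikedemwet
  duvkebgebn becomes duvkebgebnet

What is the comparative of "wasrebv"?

begutn and duvkebgebn both end in -n yet inflect differently (pibegutn, duvkebgebnet), so the final letter is not what conditions the rule; the second-to-last letter is.
"wasrebv" has second-to-last letter 'b'. The one such stem in the data (duvkebgebn → duvkebgebnet) adds -et, so the same rule applies.
The other pattern: stems whose second-to-last letter is 't' add the prefix pi-.
So wasrebv → wasrebvet.

wasrebvet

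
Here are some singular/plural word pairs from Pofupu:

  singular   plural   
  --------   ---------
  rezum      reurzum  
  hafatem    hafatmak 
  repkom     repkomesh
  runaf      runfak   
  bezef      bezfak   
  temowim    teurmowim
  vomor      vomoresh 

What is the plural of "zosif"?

hafatem and rezum both end in -m yet inflect differently (hafatmak, reurzum), so the final letter is not what conditions the rule; the last vowel is.
"zosif" has last vowel 'i'. The one such stem in the data (temowim → teurmowim) inserts -ur- after the first vowel (as does rezum), so the same rule applies.
The other patterns: stems whose last vowel is 'a' or 'e' delete the last vowel and add -ak; stems whose last vowel is 'o' add -esh.
So zosif → zoursif.

zoursif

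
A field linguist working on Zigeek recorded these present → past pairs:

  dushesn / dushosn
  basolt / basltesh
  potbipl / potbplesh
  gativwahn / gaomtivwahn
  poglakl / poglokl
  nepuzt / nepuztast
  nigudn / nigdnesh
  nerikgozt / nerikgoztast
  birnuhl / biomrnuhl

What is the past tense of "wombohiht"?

gativwahn and dushesn both end in -n yet inflect differently (gaomtivwahn, dushosn), so the final letter is not what conditions the rule; the second-to-last letter is.
"wombohiht" has second-to-last letter 'h'. The stems whose second-to-last letter is 'h' (birnuhl → biomrnuhl, gativwahn → gaomtivwahn) insert -om- after the first vowel.
So wombohiht → woommbohiht.

woommbohiht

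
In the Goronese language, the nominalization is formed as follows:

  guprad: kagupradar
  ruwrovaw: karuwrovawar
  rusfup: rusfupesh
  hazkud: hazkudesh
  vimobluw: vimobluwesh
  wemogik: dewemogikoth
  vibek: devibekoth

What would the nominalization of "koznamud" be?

koznamudesh

guprad and hazkud both end in -d yet inflect differently (kagupradar, hazkudesh), so the final letter is not what conditions the rule; the last vowel is.
"koznamud" has last vowel 'u'. The stems whose last vowel is 'u' (rusfup → rusfupesh, hazkud → hazkudesh, vimobluw → vimobluwesh) add -esh.
So koznamud → koznamudesh.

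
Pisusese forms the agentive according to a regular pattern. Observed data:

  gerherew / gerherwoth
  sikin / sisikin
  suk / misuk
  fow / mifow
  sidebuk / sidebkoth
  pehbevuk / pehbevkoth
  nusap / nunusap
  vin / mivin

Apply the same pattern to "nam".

vin and sikin both end in -n yet inflect differently (mivin, sisikin), so the final letter is not what conditions the rule; the number of vowels is.
"nam" has 1 vowel. The stems with 1 vowel (suk → misuk, fow → mifow, vin → mivin) add the prefix mi-.
The other patterns: stems with 2 vowels repeat the first consonant+vowel as a prefix; stems with 3 vowels delete the last vowel and add -oth.
So nam → minam.

minam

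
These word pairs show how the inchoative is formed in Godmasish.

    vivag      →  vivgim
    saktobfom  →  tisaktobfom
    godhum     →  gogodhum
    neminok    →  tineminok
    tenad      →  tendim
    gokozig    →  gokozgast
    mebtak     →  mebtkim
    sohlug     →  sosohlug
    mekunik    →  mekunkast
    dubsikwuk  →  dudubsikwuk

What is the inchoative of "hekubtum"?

mebtak and neminok both end in -k yet inflect differently (mebtkim, tineminok), so the final letter is not what conditions the rule; the last vowel is.
"hekubtum" has last vowel 'u'. The stems whose last vowel is 'u' (dubsikwuk → dudubsikwuk, sohlug → sosohlug, godhum → gogodhum) repeat the first consonant+vowel as a prefix.
So hekubtum → hehekubtum.

hehekubtum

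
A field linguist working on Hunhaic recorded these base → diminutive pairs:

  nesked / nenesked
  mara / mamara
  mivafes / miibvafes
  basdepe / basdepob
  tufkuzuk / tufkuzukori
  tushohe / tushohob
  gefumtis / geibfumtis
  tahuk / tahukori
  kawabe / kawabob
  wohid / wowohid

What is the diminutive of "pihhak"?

pihhakori

mivafes and tushohe both have last vowel 'e' yet inflect differently (miibvafes, tushohob), so the last vowel is not what conditions the rule; the final letter is.
"pihhak" ends in -k. The stems ending in -k (tufkuzuk → tufkuzukori, tahuk → tahukori) add -ori.
So pihhak → pihhakori.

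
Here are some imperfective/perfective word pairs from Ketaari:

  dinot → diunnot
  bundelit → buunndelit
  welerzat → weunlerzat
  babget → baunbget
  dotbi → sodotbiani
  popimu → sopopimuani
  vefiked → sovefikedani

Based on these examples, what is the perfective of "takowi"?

sotakowiani

bundelit and dotbi both have last vowel 'i' yet inflect differently (buunndelit, sodotbiani), so the last vowel is not what conditions the rule; the final letter is.
"takowi" ends in -i. The one such stem in the data (dotbi → sodotbiani) adds so- … -ani around the stem, so the same rule applies.
So takowi → sotakowiani.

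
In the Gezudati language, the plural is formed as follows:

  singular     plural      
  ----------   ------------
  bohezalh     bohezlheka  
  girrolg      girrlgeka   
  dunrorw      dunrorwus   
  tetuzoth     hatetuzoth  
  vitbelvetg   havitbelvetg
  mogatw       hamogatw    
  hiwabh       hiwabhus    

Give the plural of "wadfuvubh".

wadfuvubhus

tetuzoth and bohezalh both end in -h yet inflect differently (hatetuzoth, bohezlheka), so the final letter is not what conditions the rule; the second-to-last letter is.
"wadfuvubh" has second-to-last letter 'b'. The one such stem in the data (hiwabh → hiwabhus) adds -us, so the same rule applies.
So wadfuvubh → wadfuvubhus.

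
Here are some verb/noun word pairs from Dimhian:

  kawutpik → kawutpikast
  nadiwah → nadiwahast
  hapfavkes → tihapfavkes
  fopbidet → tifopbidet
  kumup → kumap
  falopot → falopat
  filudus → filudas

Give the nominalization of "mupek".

timupek

fopbidet and falopot both end in -t yet inflect differently (tifopbidet, falopat), so the final letter is not what conditions the rule; the last vowel is.
"mupek" has last vowel 'e'. The stems whose last vowel is 'e' (hapfavkes → tihapfavkes, fopbidet → tifopbidet) add the prefix ti-.
So mupek → timupek.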